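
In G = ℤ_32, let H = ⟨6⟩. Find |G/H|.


|⟨6⟩| = n / gcd(6, 32) = 32 / 2 = 16
H is normal (ℤ_32 is abelian).
|G/H| = |G| / |H| = 32 / 16 = 2

|G/H| = 2


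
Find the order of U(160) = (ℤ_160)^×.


U(n) is the group of units mod n; |U(n)| = φ(n)
|U(160)| = φ(160) = 64

|U(160) = (ℤ_160)^×| = 64


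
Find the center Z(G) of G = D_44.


Z(G) = {g ∈ G | gx = xg for all x ∈ G}
For even n, Z(D_n) = {e, r^(n/2)}: the 180° rotation r^22 commutes with every reflection and rotation

Z(D_44) = {e, r^22}


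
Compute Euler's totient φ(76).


Factor n: 76 = 2^2 × 19
φ(n) = n · ∏(1 - 1/p) over distinct primes p | n
φ(76) = 76 · (1 - 1/2) · (1 - 1/19) = 36

φ(76) = 36


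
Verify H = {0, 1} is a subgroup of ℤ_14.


Subgroup test for H = {0, 1} in (ℤ_14, +):
(1) 0 ∈ H? Yes
(2) Closure: for all a,b ∈ H, (a+b) mod 14 ∈ H? No  [counterexample: 1 + 1 = 2 ∉ H]
(3) Inverses: for all a ∈ H, -a mod 14 ∈ H? No

No, H is not a subgroup of ℤ_14


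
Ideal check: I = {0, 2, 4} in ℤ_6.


Check ideal conditions for I = {0, 2, 4} in ℤ_6:
(1) I is an additive subgroup? Yes
(2) For r ∈ ℤ_6 and a ∈ I: r·a ∈ I? Yes

Yes, I is an ideal of ℤ_6


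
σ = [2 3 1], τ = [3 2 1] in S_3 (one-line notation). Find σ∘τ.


σ∘τ: apply τ first, then σ
1 →τ 3 →σ 1
2 →τ 2 →σ 3
3 →τ 1 →σ 2

σ∘τ = [1 3 2]


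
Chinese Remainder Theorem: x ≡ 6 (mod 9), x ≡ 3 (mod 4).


m₁ = 9, m₂ = 4, gcd = 1, so CRT applies. M = m₁·m₂ = 36
Let M₁ = M/m₁ = 4, M₂ = M/m₂ = 9
Find y₁ ≡ M₁⁻¹ (mod m₁): 4⁻¹ ≡ 7 (mod 9)
Find y₂ ≡ M₂⁻¹ (mod m₂): 9⁻¹ ≡ 1 (mod 4)
x = a₁·M₁·y₁ + a₂·M₂·y₂ = 6·4·7 + 3·9·1 = 195
Reduce mod 36: x ≡ 15
Check: 15 mod 9 = 6 ✓, 15 mod 4 = 3 ✓

x ≡ 15 (mod 36)


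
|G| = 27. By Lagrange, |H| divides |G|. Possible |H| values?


Lagrange's theorem: |H| divides |G|
|G| = 27
Divisors of 27: 1, 3, 9, 27

Possible subgroup orders: {1, 3, 9, 27}


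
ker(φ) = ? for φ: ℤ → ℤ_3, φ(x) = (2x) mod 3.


Kernel = preimage of identity
ker(φ) = {x ∈ ℤ : 2x ≡ 0 (mod 3)}. gcd(2,3) = 1, so 2x ≡ 0 (mod 3) ⟺ x ≡ 0 (mod 3/1 = 3). Hence ker(φ) = 3ℤ

ker(φ) = 3ℤ


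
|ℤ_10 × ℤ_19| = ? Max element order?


|ℤ_10 × ℤ_19| = 10 × 19 = 190
Max element order = lcm(10,19) = 190
Cyclic? Yes (gcd=1)

|ℤ_10×ℤ_19| = 190, max element order = 190


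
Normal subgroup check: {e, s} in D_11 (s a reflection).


H = {e, s} in D_11 (s a reflection)
r·s·r⁻¹ = sr⁻² ≠ s for n ≥ 3, so {e, s} is not closed under conjugation

No, not a normal subgroup


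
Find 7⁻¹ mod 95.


Use the extended Euclidean algorithm to write 1 = 7·s + 95·t; then s mod 95 is the inverse.
Euclidean algorithm:
  7 = 0·95 + 7
  95 = 13·7 + 4
  7 = 1·4 + 3
  4 = 1·3 + 1
  3 = 3·1 + 0
gcd(7,95) = 1
Back-substitution gives: 7·(-27) + 95·(2) = 1
So 7⁻¹ ≡ -27 ≡ 68 (mod 95)
Check: 7 × 68 = 476 ≡ 1 (mod 95) ✓

7⁻¹ ≡ 68 (mod 95)


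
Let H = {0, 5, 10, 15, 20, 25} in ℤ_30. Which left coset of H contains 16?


16 + H = {16 + h (mod 30) : h ∈ H}
16+0=16, 16+5=21, 16+10=26, 16+15=1, 16+20=6, 16+25=11
16 + H = {1, 6, 11, 16, 21, 26} = 1 + H

16 + H = {1, 6, 11, 16, 21, 26}


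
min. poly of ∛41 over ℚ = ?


∛41 satisfies x³ - 41 = 0, irreducible over ℚ (no rational root; 41 is not a perfect cube)

Minimal polynomial: x³ - 41


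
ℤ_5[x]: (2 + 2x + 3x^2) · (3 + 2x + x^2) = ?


Expand and collect like terms; reduce coefficients mod 5:
x^0: 2·3 = 6 ≡ 1 (mod 5)
x^1: 2·2 + 2·3 = 10 ≡ 0 (mod 5)
x^2: 2·1 + 2·2 + 3·3 = 15 ≡ 0 (mod 5)
x^3: 2·1 + 3·2 = 8 ≡ 3 (mod 5)
x^4: 3·1 = 3 ≡ 3 (mod 5)
Result: 1 + 3x^3 + 3x^4

f · g = 1 + 3x^3 + 3x^4


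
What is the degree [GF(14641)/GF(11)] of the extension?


GF(14641) = GF(11^4), so the extension degree is 4

[GF(14641)/GF(11)] = 4


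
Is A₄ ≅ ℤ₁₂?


Comparing A₄ and ℤ₁₂:
A₄ is non-abelian, ℤ₁₂ is abelian

No, A₄ ≇ ℤ₁₂


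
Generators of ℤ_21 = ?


g generates ℤ_n iff gcd(g,n) = 1
Prime factors of 21: 3, 7
Generators are g ∈ {1,...,20} not divisible by any of these primes.
Generators: {1, 2, 4, 5, 8, 10, 11, 13, 16, 17, 19, 20}
Number of generators = φ(21) = 12

Generators of ℤ_21 = {1, 2, 4, 5, 8, 10, 11, 13, 16, 17, 19, 20}


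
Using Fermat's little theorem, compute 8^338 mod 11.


Fermat's little theorem: if p is prime and gcd(a,p)=1, then a^(p-1) ≡ 1 (mod p)
p = 11 is prime, gcd(8,11) = 1
Reduce exponent: 338 mod 10 = 8
So 8^338 ≡ 8^8 (mod 11)
8^8 mod 11 = 5

8^338 ≡ 5 (mod 11)


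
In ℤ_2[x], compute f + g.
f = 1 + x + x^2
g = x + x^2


Add coefficients mod 2:
x^0: 1 + 0 = 1 (mod 2)
x^1: 1 + 1 = 0 (mod 2)
x^2: 1 + 1 = 0 (mod 2)
Result: 1

f + g = 1


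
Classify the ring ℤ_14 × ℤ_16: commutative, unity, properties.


Direct product ring; commutative with unity (1,1); but (1,0)·(0,1) = (0,0) gives zero divisors, so not an integral domain
Commutative: Yes
Integral domain: No
Has unity: Yes

ℤ_14 × ℤ_16: Commutative=Yes, Unity=Yes


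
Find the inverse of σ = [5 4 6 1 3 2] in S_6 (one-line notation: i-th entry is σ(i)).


To find σ⁻¹, swap domain and range:
σ(1) = 5 → σ⁻¹(5) = 1
σ(2) = 4 → σ⁻¹(4) = 2
σ(3) = 6 → σ⁻¹(6) = 3
σ(4) = 1 → σ⁻¹(1) = 4
σ(5) = 3 → σ⁻¹(3) = 5
σ(6) = 2 → σ⁻¹(2) = 6

σ⁻¹ = [4 6 5 2 1 3]


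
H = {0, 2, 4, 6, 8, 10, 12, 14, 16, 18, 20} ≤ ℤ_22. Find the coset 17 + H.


17 + H = {17 + h (mod 22) : h ∈ H}
17+0=17, 17+2=19, 17+4=21, 17+6=1, 17+8=3, 17+10=5, 17+12=7, 17+14=9, 17+16=11, 17+18=13, 17+20=15
17 + H = {1, 3, 5, 7, 9, 11, 13, 15, 17, 19, 21} = 1 + H

17 + H = {1, 3, 5, 7, 9, 11, 13, 15, 17, 19, 21}


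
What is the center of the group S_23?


Z(G) = {g ∈ G | gx = xg for all x ∈ G}
S_n is non-abelian for n ≥ 3; Z(S_23) is trivial

Z(S_23) = {e}


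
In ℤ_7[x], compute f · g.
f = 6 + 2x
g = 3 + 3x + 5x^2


Expand and collect like terms; reduce coefficients mod 7:
x^0: 6·3 = 18 ≡ 4 (mod 7)
x^1: 6·3 + 2·3 = 24 ≡ 3 (mod 7)
x^2: 6·5 + 2·3 = 36 ≡ 1 (mod 7)
x^3: 2·5 = 10 ≡ 3 (mod 7)
Result: 4 + 3x + x^2 + 3x^3

f · g = 4 + 3x + x^2 + 3x^3


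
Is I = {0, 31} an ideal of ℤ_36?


Check ideal conditions for I = {0, 31} in ℤ_36:
(1) I is an additive subgroup? No
(2) For r ∈ ℤ_36 and a ∈ I: r·a ∈ I? No  [counterexample: r=2, a=31, r·a mod 36 = 26 ∉ I]

No, I is not an ideal of ℤ_36


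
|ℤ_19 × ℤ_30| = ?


|A × B| = |A| · |B|
|ℤ_19 × ℤ_30| = 19 × 30 = 570

|ℤ_19 × ℤ_30| = 570


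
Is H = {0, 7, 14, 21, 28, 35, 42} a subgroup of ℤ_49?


Subgroup test for H = {0, 7, 14, 21, 28, 35, 42} in (ℤ_49, +):
(1) 0 ∈ H? Yes
(2) Closure: for all a,b ∈ H, (a+b) mod 49 ∈ H? Yes
(3) Inverses: for all a ∈ H, -a mod 49 ∈ H? Yes

Yes, H is a subgroup of ℤ_49


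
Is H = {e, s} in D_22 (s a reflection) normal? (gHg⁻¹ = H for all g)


H = {e, s} in D_22 (s a reflection)
r·s·r⁻¹ = sr⁻² ≠ s for n ≥ 3, so {e, s} is not closed under conjugation

No, not a normal subgroup


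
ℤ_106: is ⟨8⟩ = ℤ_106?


g generates ℤ_n iff gcd(g, n) = 1
gcd(8, 106) = 2
Since gcd = 2 ≠ 1, ⟨8⟩ has order 53 < 106, so 8 is not a generator.

No, 8 does not generate ℤ_106


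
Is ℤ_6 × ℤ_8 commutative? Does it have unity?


Direct product ring; commutative with unity (1,1); but (1,0)·(0,1) = (0,0) gives zero divisors, so not an integral domain
Commutative: Yes
Integral domain: No
Has unity: Yes

ℤ_6 × ℤ_8: Commutative=Yes, Unity=Yes


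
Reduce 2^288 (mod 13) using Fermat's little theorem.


Fermat's little theorem: if p is prime and gcd(a,p)=1, then a^(p-1) ≡ 1 (mod p)
p = 13 is prime, gcd(2,13) = 1
Reduce exponent: 288 mod 12 = 0
So 2^288 ≡ 2^0 (mod 13)
2^0 = 1

2^288 ≡ 1 (mod 13)


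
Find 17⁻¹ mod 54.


Use the extended Euclidean algorithm to write 1 = 17·s + 54·t; then s mod 54 is the inverse.
Euclidean algorithm:
  17 = 0·54 + 17
  54 = 3·17 + 3
  17 = 5·3 + 2
  3 = 1·2 + 1
  2 = 2·1 + 0
gcd(17,54) = 1
Back-substitution gives: 17·(-19) + 54·(6) = 1
So 17⁻¹ ≡ -19 ≡ 35 (mod 54)
Check: 17 × 35 = 595 ≡ 1 (mod 54) ✓

17⁻¹ ≡ 35 (mod 54)


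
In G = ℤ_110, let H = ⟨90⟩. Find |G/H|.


|⟨90⟩| = n / gcd(90, 110) = 110 / 10 = 11
H is normal (ℤ_110 is abelian).
|G/H| = |G| / |H| = 110 / 11 = 10

|G/H| = 10


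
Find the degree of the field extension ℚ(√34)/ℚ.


√34 has minimal polynomial x² - 34 (irreducible over ℚ since 34 is squarefree)

[ℚ(√34)/ℚ] = 2


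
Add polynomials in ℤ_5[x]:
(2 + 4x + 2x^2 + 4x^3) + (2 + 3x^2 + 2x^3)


Add coefficients mod 5:
x^0: 2 + 2 = 4 (mod 5)
x^1: 4 + 0 = 4 (mod 5)
x^2: 2 + 3 = 0 (mod 5)
x^3: 4 + 2 = 1 (mod 5)
Result: 4 + 4x + x^3

f + g = 4 + 4x + x^3


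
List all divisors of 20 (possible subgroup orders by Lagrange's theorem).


Lagrange's theorem: |H| divides |G|
|G| = 20
Divisors of 20: 1, 2, 4, 5, 10, 20

Possible subgroup orders: {1, 2, 4, 5, 10, 20}


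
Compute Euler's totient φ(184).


Factor n: 184 = 2^3 × 23
φ(n) = n · ∏(1 - 1/p) over distinct primes p | n
φ(184) = 184 · (1 - 1/2) · (1 - 1/23) = 88

φ(184) = 88


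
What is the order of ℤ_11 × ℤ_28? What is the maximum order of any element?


|ℤ_11 × ℤ_28| = 11 × 28 = 308
Max element order = lcm(11,28) = 308
Cyclic? Yes (gcd=1)

|ℤ_11×ℤ_28| = 308, max element order = 308


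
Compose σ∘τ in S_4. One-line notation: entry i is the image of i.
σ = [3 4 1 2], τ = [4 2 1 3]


σ∘τ: apply τ first, then σ
1 →τ 4 →σ 2
2 →τ 2 →σ 4
3 →τ 1 →σ 3
4 →τ 3 →σ 1

σ∘τ = [2 4 3 1]


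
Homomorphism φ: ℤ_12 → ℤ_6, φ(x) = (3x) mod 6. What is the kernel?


Kernel = preimage of identity
ker(φ) = {x ∈ ℤ_12 : 3x ≡ 0 (mod 6)}. Since 6 | 12, φ is well-defined. The kernel is the cyclic subgroup ⟨2⟩ of ℤ_12 (order 6), i.e. {0, 2, 4, 6, 8, 10}

ker(φ) = {0, 2, 4, 6, 8, 10}


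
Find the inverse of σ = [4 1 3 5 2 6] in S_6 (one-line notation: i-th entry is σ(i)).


To find σ⁻¹, swap domain and range:
σ(1) = 4 → σ⁻¹(4) = 1
σ(2) = 1 → σ⁻¹(1) = 2
σ(3) = 3 → σ⁻¹(3) = 3
σ(4) = 5 → σ⁻¹(5) = 4
σ(5) = 2 → σ⁻¹(2) = 5
σ(6) = 6 → σ⁻¹(6) = 6

σ⁻¹ = [2 5 3 1 4 6]


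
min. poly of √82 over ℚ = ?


√82 satisfies x² - 82 = 0, irreducible over ℚ since 82 is squarefree

Minimal polynomial: x² - 82


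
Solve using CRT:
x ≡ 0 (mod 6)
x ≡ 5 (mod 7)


m₁ = 6, m₂ = 7, gcd = 1, so CRT applies. M = m₁·m₂ = 42
Let M₁ = M/m₁ = 7, M₂ = M/m₂ = 6
Find y₁ ≡ M₁⁻¹ (mod m₁): 7⁻¹ ≡ 1 (mod 6)
Find y₂ ≡ M₂⁻¹ (mod m₂): 6⁻¹ ≡ 6 (mod 7)
x = a₁·M₁·y₁ + a₂·M₂·y₂ = 0·7·1 + 5·6·6 = 180
Reduce mod 42: x ≡ 12
Check: 12 mod 6 = 0 ✓, 12 mod 7 = 5 ✓

x ≡ 12 (mod 42)


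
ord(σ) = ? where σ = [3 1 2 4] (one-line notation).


Cycle decomposition: (1 3 2)
Cycle lengths: 3
Order = lcm(3) = 3

ord(σ) = 3


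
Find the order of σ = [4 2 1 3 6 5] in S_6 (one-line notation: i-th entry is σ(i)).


Cycle decomposition: (1 4 3) (5 6)
Cycle lengths: 3, 2
Order = lcm(3, 2) = 6

ord(σ) = 6


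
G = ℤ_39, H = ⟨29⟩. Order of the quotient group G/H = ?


|⟨29⟩| = n / gcd(29, 39) = 39 / 1 = 39
H is normal (ℤ_39 is abelian).
|G/H| = |G| / |H| = 39 / 39 = 1

|G/H| = 1


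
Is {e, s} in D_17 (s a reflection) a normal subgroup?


H = {e, s} in D_17 (s a reflection)
r·s·r⁻¹ = sr⁻² ≠ s for n ≥ 3, so {e, s} is not closed under conjugation

No, not a normal subgroup


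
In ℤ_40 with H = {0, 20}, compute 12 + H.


12 + H = {12 + h (mod 40) : h ∈ H}
12+0=12, 12+20=32

12 + H = {12, 32}


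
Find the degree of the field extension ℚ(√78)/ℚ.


√78 has minimal polynomial x² - 78 (irreducible over ℚ since 78 is squarefree)

[ℚ(√78)/ℚ] = 2


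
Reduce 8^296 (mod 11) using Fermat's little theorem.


Fermat's little theorem: if p is prime and gcd(a,p)=1, then a^(p-1) ≡ 1 (mod p)
p = 11 is prime, gcd(8,11) = 1
Reduce exponent: 296 mod 10 = 6
So 8^296 ≡ 8^6 (mod 11)
8^6 mod 11 = 3

8^296 ≡ 3 (mod 11)


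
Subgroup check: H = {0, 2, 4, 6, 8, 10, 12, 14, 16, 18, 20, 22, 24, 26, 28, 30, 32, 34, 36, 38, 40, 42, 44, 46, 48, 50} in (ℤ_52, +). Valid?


Subgroup test for H = {0, 2, 4, 6, 8, 10, 12, 14, 16, 18, 20, 22, 24, 26, 28, 30, 32, 34, 36, 38, 40, 42, 44, 46, 48, 50} in (ℤ_52, +):
(1) 0 ∈ H? Yes
(2) Closure: for all a,b ∈ H, (a+b) mod 52 ∈ H? Yes
(3) Inverses: for all a ∈ H, -a mod 52 ∈ H? Yes

Yes, H is a subgroup of ℤ_52


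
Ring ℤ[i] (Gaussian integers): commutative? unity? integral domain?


ℤ[i] is a commutative integral domain with unity 1 (in fact a Euclidean domain)
Commutative: Yes
Integral domain: Yes
Has unity: Yes

ℤ[i] (Gaussian integers): Commutative=Yes, Unity=Yes


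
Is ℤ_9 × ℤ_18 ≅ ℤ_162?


Comparing ℤ_9 × ℤ_18 and ℤ_162:
gcd(9,18) = 9 ≠ 1. Max element order in ℤ_9×ℤ_18 is lcm(9,18) = 18 < 162, so it has no element of order 162

No, ℤ_9 × ℤ_18 ≇ ℤ_162


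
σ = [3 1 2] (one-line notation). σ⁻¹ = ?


To find σ⁻¹, swap domain and range:
σ(1) = 3 → σ⁻¹(3) = 1
σ(2) = 1 → σ⁻¹(1) = 2
σ(3) = 2 → σ⁻¹(2) = 3

σ⁻¹ = [2 3 1]


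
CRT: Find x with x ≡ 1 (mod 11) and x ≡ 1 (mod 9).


m₁ = 11, m₂ = 9, gcd = 1, so CRT applies. M = m₁·m₂ = 99
Let M₁ = M/m₁ = 9, M₂ = M/m₂ = 11
Find y₁ ≡ M₁⁻¹ (mod m₁): 9⁻¹ ≡ 5 (mod 11)
Find y₂ ≡ M₂⁻¹ (mod m₂): 11⁻¹ ≡ 5 (mod 9)
x = a₁·M₁·y₁ + a₂·M₂·y₂ = 1·9·5 + 1·11·5 = 100
Reduce mod 99: x ≡ 1
Check: 1 mod 11 = 1 ✓, 1 mod 9 = 1 ✓

x ≡ 1 (mod 99)


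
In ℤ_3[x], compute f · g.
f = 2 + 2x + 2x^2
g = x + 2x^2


Expand and collect like terms; reduce coefficients mod 3:
x^0: 2·0 = 0 ≡ 0 (mod 3)
x^1: 2·1 + 2·0 = 2 ≡ 2 (mod 3)
x^2: 2·2 + 2·1 + 2·0 = 6 ≡ 0 (mod 3)
x^3: 2·2 + 2·1 = 6 ≡ 0 (mod 3)
x^4: 2·2 = 4 ≡ 1 (mod 3)
Result: 2x + x^4

f · g = 2x + x^4


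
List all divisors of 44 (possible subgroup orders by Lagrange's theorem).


Lagrange's theorem: |H| divides |G|
|G| = 44
Divisors of 44: 1, 2, 4, 11, 22, 44

Possible subgroup orders: {1, 2, 4, 11, 22, 44}


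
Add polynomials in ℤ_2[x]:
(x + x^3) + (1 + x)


Add coefficients mod 2:
x^0: 0 + 1 = 1 (mod 2)
x^1: 1 + 1 = 0 (mod 2)
x^2: 0 + 0 = 0 (mod 2)
x^3: 1 + 0 = 1 (mod 2)
Result: 1 + x^3

f + g = 1 + x^3


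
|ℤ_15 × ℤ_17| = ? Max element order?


|ℤ_15 × ℤ_17| = 15 × 17 = 255
Max element order = lcm(15,17) = 255
Cyclic? Yes (gcd=1)

|ℤ_15×ℤ_17| = 255, max element order = 255


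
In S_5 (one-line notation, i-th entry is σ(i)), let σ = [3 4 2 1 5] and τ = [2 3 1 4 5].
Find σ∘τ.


σ∘τ: apply τ first, then σ
1 →τ 2 →σ 4
2 →τ 3 →σ 2
3 →τ 1 →σ 3
4 →τ 4 →σ 1
5 →τ 5 →σ 5

σ∘τ = [4 2 3 1 5]


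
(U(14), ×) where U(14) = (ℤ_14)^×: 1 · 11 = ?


Operation: multiplication mod 14
1 · 11 = (a × b) mod 14 with a = 1, b = 11

1 · 11 = 11


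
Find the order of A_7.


|A_n| = n!/2 (even permutations)
|A_7| = 7!/2 = 5040/2 = 2520

|A_7| = 2520


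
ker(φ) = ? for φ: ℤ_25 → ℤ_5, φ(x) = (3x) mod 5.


Kernel = preimage of identity
ker(φ) = {x ∈ ℤ_25 : 3x ≡ 0 (mod 5)}. Since 5 | 25, φ is well-defined. The kernel is the cyclic subgroup ⟨5⟩ of ℤ_25 (order 5), i.e. {0, 5, 10, 15, 20}

ker(φ) = {0, 5, 10, 15, 20}


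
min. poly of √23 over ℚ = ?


√23 satisfies x² - 23 = 0, irreducible over ℚ since 23 is squarefree

Minimal polynomial: x² - 23


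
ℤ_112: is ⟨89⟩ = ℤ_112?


g generates ℤ_n iff gcd(g, n) = 1
gcd(89, 112) = 1
Since gcd = 1, 89 is a generator.

Yes, 89 generates ℤ_112


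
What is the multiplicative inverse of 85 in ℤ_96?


Use the extended Euclidean algorithm to write 1 = 85·s + 96·t; then s mod 96 is the inverse.
Euclidean algorithm:
  85 = 0·96 + 85
  96 = 1·85 + 11
  85 = 7·11 + 8
  11 = 1·8 + 3
  8 = 2·3 + 2
  3 = 1·2 + 1
  2 = 2·1 + 0
gcd(85,96) = 1
Back-substitution gives: 85·(-35) + 96·(31) = 1
So 85⁻¹ ≡ -35 ≡ 61 (mod 96)
Check: 85 × 61 = 5185 ≡ 1 (mod 96) ✓

85⁻¹ ≡ 61 (mod 96)


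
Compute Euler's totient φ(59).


Factor n: 59 = 59
φ(n) = n · ∏(1 - 1/p) over distinct primes p | n
φ(59) = 59 · (1 - 1/59) = 58

φ(59) = 58


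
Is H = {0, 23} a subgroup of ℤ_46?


Subgroup test for H = {0, 23} in (ℤ_46, +):
(1) 0 ∈ H? Yes
(2) Closure: for all a,b ∈ H, (a+b) mod 46 ∈ H? Yes
(3) Inverses: for all a ∈ H, -a mod 46 ∈ H? Yes

Yes, H is a subgroup of ℤ_46


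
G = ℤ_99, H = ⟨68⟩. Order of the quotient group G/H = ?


|⟨68⟩| = n / gcd(68, 99) = 99 / 1 = 99
H is normal (ℤ_99 is abelian).
|G/H| = |G| / |H| = 99 / 99 = 1

|G/H| = 1


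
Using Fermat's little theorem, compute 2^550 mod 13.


Fermat's little theorem: if p is prime and gcd(a,p)=1, then a^(p-1) ≡ 1 (mod p)
p = 13 is prime, gcd(2,13) = 1
Reduce exponent: 550 mod 12 = 10
So 2^550 ≡ 2^10 (mod 13)
2^10 mod 13 = 10

2^550 ≡ 10 (mod 13)


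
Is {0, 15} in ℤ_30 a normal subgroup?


H = {0, 15} in ℤ_30
ℤ_30 is abelian; every subgroup of an abelian group is normal

Yes, normal subgroup


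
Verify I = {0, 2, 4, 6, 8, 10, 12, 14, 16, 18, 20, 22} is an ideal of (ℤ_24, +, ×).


Check ideal conditions for I = {0, 2, 4, 6, 8, 10, 12, 14, 16, 18, 20, 22} in ℤ_24:
(1) I is an additive subgroup? Yes
(2) For r ∈ ℤ_24 and a ∈ I: r·a ∈ I? Yes

Yes, I is an ideal of ℤ_24


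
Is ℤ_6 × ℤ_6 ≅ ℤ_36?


Comparing ℤ_6 × ℤ_6 and ℤ_36:
gcd(6,6) = 6 ≠ 1. Max element order in ℤ_6×ℤ_6 is lcm(6,6) = 6 < 36, so it has no element of order 36

No, ℤ_6 × ℤ_6 ≇ ℤ_36


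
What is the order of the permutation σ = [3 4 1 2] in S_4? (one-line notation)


Cycle decomposition: (1 3) (2 4)
Cycle lengths: 2, 2
Order = lcm(2, 2) = 2

ord(σ) = 2


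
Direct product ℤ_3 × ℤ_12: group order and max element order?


|ℤ_3 × ℤ_12| = 3 × 12 = 36
Max element order = lcm(3,12) = 12
Cyclic? No (gcd=3)

|ℤ_3×ℤ_12| = 36, max element order = 12


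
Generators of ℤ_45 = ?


g generates ℤ_n iff gcd(g,n) = 1
Prime factors of 45: 3, 5
Generators are g ∈ {1,...,44} not divisible by any of these primes.
Generators: {1, 2, 4, 7, 8, 11, 13, 14, 16, 17, 19, 22, 23, 26, 28, 29, 31, 32, 34, 37, 38, 41, 43, 44}
Number of generators = φ(45) = 24

Generators of ℤ_45 = {1, 2, 4, 7, 8, 11, 13, 14, 16, 17, 19, 22, 23, 26, 28, 29, 31, 32, 34, 37, 38, 41, 43, 44}


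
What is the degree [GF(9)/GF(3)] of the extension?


GF(9) = GF(3^2), so the extension degree is 2

[GF(9)/GF(3)] = 2


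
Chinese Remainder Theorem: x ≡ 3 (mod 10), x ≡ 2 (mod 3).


m₁ = 10, m₂ = 3, gcd = 1, so CRT applies. M = m₁·m₂ = 30
Let M₁ = M/m₁ = 3, M₂ = M/m₂ = 10
Find y₁ ≡ M₁⁻¹ (mod m₁): 3⁻¹ ≡ 7 (mod 10)
Find y₂ ≡ M₂⁻¹ (mod m₂): 10⁻¹ ≡ 1 (mod 3)
x = a₁·M₁·y₁ + a₂·M₂·y₂ = 3·3·7 + 2·10·1 = 83
Reduce mod 30: x ≡ 23
Check: 23 mod 10 = 3 ✓, 23 mod 3 = 2 ✓

x ≡ 23 (mod 30)


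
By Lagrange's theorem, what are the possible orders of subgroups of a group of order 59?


Lagrange's theorem: |H| divides |G|
|G| = 59
Divisors of 59: 1, 59

Possible subgroup orders: {1, 59}


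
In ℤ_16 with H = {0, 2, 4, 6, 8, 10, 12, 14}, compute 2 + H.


2 + H = {2 + h (mod 16) : h ∈ H}
2+0=2, 2+2=4, 2+4=6, 2+6=8, 2+8=10, 2+10=12, 2+12=14, 2+14=0
2 + H = {0, 2, 4, 6, 8, 10, 12, 14} = 0 + H

2 + H = {0, 2, 4, 6, 8, 10, 12, 14}


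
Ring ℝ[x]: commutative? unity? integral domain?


Polynomial ring over ℝ (an integral domain) is a commutative integral domain with unity 1
Commutative: Yes
Integral domain: Yes
Has unity: Yes

ℝ[x]: Commutative=Yes, Unity=Yes


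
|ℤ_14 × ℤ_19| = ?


|A × B| = |A| · |B|
|ℤ_14 × ℤ_19| = 14 × 19 = 266

|ℤ_14 × ℤ_19| = 266


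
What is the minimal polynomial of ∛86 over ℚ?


∛86 satisfies x³ - 86 = 0, irreducible over ℚ (no rational root; 86 is not a perfect cube)

Minimal polynomial: x³ - 86


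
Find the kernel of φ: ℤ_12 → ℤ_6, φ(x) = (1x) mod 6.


Kernel = preimage of identity
ker(φ) = {x ∈ ℤ_12 : 1x ≡ 0 (mod 6)}. Since 6 | 12, φ is well-defined. The kernel is the cyclic subgroup ⟨6⟩ of ℤ_12 (order 2), i.e. {0, 6}

ker(φ) = {0, 6}


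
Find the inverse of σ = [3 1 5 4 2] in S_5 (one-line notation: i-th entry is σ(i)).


To find σ⁻¹, swap domain and range:
σ(1) = 3 → σ⁻¹(3) = 1
σ(2) = 1 → σ⁻¹(1) = 2
σ(3) = 5 → σ⁻¹(5) = 3
σ(4) = 4 → σ⁻¹(4) = 4
σ(5) = 2 → σ⁻¹(2) = 5

σ⁻¹ = [2 5 1 4 3]


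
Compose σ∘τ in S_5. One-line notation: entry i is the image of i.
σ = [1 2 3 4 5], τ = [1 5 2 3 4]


σ∘τ: apply τ first, then σ
1 →τ 1 →σ 1
2 →τ 5 →σ 5
3 →τ 2 →σ 2
4 →τ 3 →σ 3
5 →τ 4 →σ 4

σ∘τ = [1 5 2 3 4]


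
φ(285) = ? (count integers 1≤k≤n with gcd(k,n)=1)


Factor n: 285 = 3 × 5 × 19
φ(n) = n · ∏(1 - 1/p) over distinct primes p | n
φ(285) = 285 · (1 - 1/3) · (1 - 1/5) · (1 - 1/19) = 144

φ(285) = 144


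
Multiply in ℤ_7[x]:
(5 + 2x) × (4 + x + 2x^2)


Expand and collect like terms; reduce coefficients mod 7:
x^0: 5·4 = 20 ≡ 6 (mod 7)
x^1: 5·1 + 2·4 = 13 ≡ 6 (mod 7)
x^2: 5·2 + 2·1 = 12 ≡ 5 (mod 7)
x^3: 2·2 = 4 ≡ 4 (mod 7)
Result: 6 + 6x + 5x^2 + 4x^3

f · g = 6 + 6x + 5x^2 + 4x^3


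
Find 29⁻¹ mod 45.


Use the extended Euclidean algorithm to write 1 = 29·s + 45·t; then s mod 45 is the inverse.
Euclidean algorithm:
  29 = 0·45 + 29
  45 = 1·29 + 16
  29 = 1·16 + 13
  16 = 1·13 + 3
  13 = 4·3 + 1
  3 = 3·1 + 0
gcd(29,45) = 1
Back-substitution gives: 29·(14) + 45·(-9) = 1
So 29⁻¹ ≡ 14 ≡ 14 (mod 45)
Check: 29 × 14 = 406 ≡ 1 (mod 45) ✓

29⁻¹ ≡ 14 (mod 45)


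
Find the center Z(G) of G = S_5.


Z(G) = {g ∈ G | gx = xg for all x ∈ G}
S_n is non-abelian for n ≥ 3; Z(S_5) is trivial

Z(S_5) = {e}


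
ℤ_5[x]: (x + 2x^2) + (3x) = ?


Add coefficients mod 5:
x^0: 0 + 0 = 0 (mod 5)
x^1: 1 + 3 = 4 (mod 5)
x^2: 2 + 0 = 2 (mod 5)
Result: 4x + 2x^2

f + g = 4x + 2x^2


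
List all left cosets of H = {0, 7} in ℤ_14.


H = {0, 7}, |H| = 2
Number of cosets = |G|/|H| = 14/2 = 7
0 + H = {0, 7}
1 + H = {1, 8}
2 + H = {2, 9}
3 + H = {3, 10}
4 + H = {4, 11}
5 + H = {5, 12}
6 + H = {6, 13}

Cosets: 0+H={0,7}; 1+H={1,8}; 2+H={2,9}; 3+H={3,10}; 4+H={4,11}; 5+H={5,12}; 6+H={6,13}


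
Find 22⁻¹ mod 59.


Use the extended Euclidean algorithm to write 1 = 22·s + 59·t; then s mod 59 is the inverse.
Euclidean algorithm:
  22 = 0·59 + 22
  59 = 2·22 + 15
  22 = 1·15 + 7
  15 = 2·7 + 1
  7 = 7·1 + 0
gcd(22,59) = 1
Back-substitution gives: 22·(-8) + 59·(3) = 1
So 22⁻¹ ≡ -8 ≡ 51 (mod 59)
Check: 22 × 51 = 1122 ≡ 1 (mod 59) ✓

22⁻¹ ≡ 51 (mod 59)


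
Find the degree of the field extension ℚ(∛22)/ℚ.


∛22 has minimal polynomial x³ - 22 (irreducible over ℚ since 22 is not a perfect cube)

[ℚ(∛22)/ℚ] = 3


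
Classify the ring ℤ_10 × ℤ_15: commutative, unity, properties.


Direct product ring; commutative with unity (1,1); but (1,0)·(0,1) = (0,0) gives zero divisors, so not an integral domain
Commutative: Yes
Integral domain: No
Has unity: Yes

ℤ_10 × ℤ_15: Commutative=Yes, Unity=Yes


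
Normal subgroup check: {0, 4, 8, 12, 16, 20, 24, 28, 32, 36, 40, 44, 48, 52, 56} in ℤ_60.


H = {0, 4, 8, 12, 16, 20, 24, 28, 32, 36, 40, 44, 48, 52, 56} in ℤ_60
ℤ_60 is abelian; every subgroup of an abelian group is normal

Yes, normal subgroup


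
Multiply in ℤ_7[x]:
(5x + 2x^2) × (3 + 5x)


Expand and collect like terms; reduce coefficients mod 7:
x^0: 0·3 = 0 ≡ 0 (mod 7)
x^1: 0·5 + 5·3 = 15 ≡ 1 (mod 7)
x^2: 5·5 + 2·3 = 31 ≡ 3 (mod 7)
x^3: 2·5 = 10 ≡ 3 (mod 7)
Result: x + 3x^2 + 3x^3

f · g = x + 3x^2 + 3x^3


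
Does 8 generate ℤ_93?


g generates ℤ_n iff gcd(g, n) = 1
gcd(8, 93) = 1
Since gcd = 1, 8 is a generator.

Yes, 8 generates ℤ_93


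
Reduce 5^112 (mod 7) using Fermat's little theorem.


Fermat's little theorem: if p is prime and gcd(a,p)=1, then a^(p-1) ≡ 1 (mod p)
p = 7 is prime, gcd(5,7) = 1
Reduce exponent: 112 mod 6 = 4
So 5^112 ≡ 5^4 (mod 7)
5^4 mod 7 = 2

5^112 ≡ 2 (mod 7)


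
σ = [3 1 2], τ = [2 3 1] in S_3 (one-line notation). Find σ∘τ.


σ∘τ: apply τ first, then σ
1 →τ 2 →σ 1
2 →τ 3 →σ 2
3 →τ 1 →σ 3

σ∘τ = [1 2 3]


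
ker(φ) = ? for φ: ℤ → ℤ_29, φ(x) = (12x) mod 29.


Kernel = preimage of identity
ker(φ) = {x ∈ ℤ : 12x ≡ 0 (mod 29)}. gcd(12,29) = 1, so 12x ≡ 0 (mod 29) ⟺ x ≡ 0 (mod 29/1 = 29). Hence ker(φ) = 29ℤ

ker(φ) = 29ℤ


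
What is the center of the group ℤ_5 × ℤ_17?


Z(G) = {g ∈ G | gx = xg for all x ∈ G}
Direct product of abelian groups is abelian, so Z(G) = G

Z(ℤ_5 × ℤ_17) = ℤ_5 × ℤ_17


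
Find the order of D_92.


|D_n| = 2n (n rotations and n reflections)
|D_92| = 2×92 = 184

|D_92| = 184


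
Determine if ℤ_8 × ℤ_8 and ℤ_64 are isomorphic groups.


Comparing ℤ_8 × ℤ_8 and ℤ_64:
gcd(8,8) = 8 ≠ 1. Max element order in ℤ_8×ℤ_8 is lcm(8,8) = 8 < 64, so it has no element of order 64

No, ℤ_8 × ℤ_8 ≇ ℤ_64


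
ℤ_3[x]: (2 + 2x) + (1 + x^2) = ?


Add coefficients mod 3:
x^0: 2 + 1 = 0 (mod 3)
x^1: 2 + 0 = 2 (mod 3)
x^2: 0 + 1 = 1 (mod 3)
Result: 2x + x^2

f + g = 2x + x^2


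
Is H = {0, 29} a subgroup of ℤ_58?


Subgroup test for H = {0, 29} in (ℤ_58, +):
(1) 0 ∈ H? Yes
(2) Closure: for all a,b ∈ H, (a+b) mod 58 ∈ H? Yes
(3) Inverses: for all a ∈ H, -a mod 58 ∈ H? Yes

Yes, H is a subgroup of ℤ_58


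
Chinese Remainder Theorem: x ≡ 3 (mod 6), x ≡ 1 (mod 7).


m₁ = 6, m₂ = 7, gcd = 1, so CRT applies. M = m₁·m₂ = 42
Let M₁ = M/m₁ = 7, M₂ = M/m₂ = 6
Find y₁ ≡ M₁⁻¹ (mod m₁): 7⁻¹ ≡ 1 (mod 6)
Find y₂ ≡ M₂⁻¹ (mod m₂): 6⁻¹ ≡ 6 (mod 7)
x = a₁·M₁·y₁ + a₂·M₂·y₂ = 3·7·1 + 1·6·6 = 57
Reduce mod 42: x ≡ 15
Check: 15 mod 6 = 3 ✓, 15 mod 7 = 1 ✓

x ≡ 15 (mod 42)


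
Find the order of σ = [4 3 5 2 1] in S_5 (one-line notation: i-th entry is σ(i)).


Cycle decomposition: (1 4 2 3 5)
Cycle lengths: 5
Order = lcm(5) = 5

ord(σ) = 5


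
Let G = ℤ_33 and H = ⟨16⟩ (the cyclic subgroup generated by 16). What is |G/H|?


|⟨16⟩| = n / gcd(16, 33) = 33 / 1 = 33
H is normal (ℤ_33 is abelian).
|G/H| = |G| / |H| = 33 / 33 = 1

|G/H| = 1


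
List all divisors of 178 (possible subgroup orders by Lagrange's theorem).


Lagrange's theorem: |H| divides |G|
|G| = 178
Divisors of 178: 1, 2, 89, 178

Possible subgroup orders: {1, 2, 89, 178}


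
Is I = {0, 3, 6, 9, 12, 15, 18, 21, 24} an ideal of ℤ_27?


Check ideal conditions for I = {0, 3, 6, 9, 12, 15, 18, 21, 24} in ℤ_27:
(1) I is an additive subgroup? Yes
(2) For r ∈ ℤ_27 and a ∈ I: r·a ∈ I? Yes

Yes, I is an ideal of ℤ_27


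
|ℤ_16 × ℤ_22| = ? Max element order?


|ℤ_16 × ℤ_22| = 16 × 22 = 352
Max element order = lcm(16,22) = 176
Cyclic? No (gcd=2)

|ℤ_16×ℤ_22| = 352, max element order = 176


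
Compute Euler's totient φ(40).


Factor n: 40 = 2^3 × 5
φ(n) = n · ∏(1 - 1/p) over distinct primes p | n
φ(40) = 40 · (1 - 1/2) · (1 - 1/5) = 16

φ(40) = 16


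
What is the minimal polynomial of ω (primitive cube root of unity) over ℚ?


ω satisfies x² + x + 1 = 0 (the cyclotomic polynomial Φ₃)

Minimal polynomial: x² + x + 1


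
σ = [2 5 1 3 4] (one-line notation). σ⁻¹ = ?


To find σ⁻¹, swap domain and range:
σ(1) = 2 → σ⁻¹(2) = 1
σ(2) = 5 → σ⁻¹(5) = 2
σ(3) = 1 → σ⁻¹(1) = 3
σ(4) = 3 → σ⁻¹(3) = 4
σ(5) = 4 → σ⁻¹(4) = 5

σ⁻¹ = [3 1 4 5 2]


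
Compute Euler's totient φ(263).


Factor n: 263 = 263
φ(n) = n · ∏(1 - 1/p) over distinct primes p | n
φ(263) = 263 · (1 - 1/263) = 262

φ(263) = 262


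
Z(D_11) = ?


Z(G) = {g ∈ G | gx = xg for all x ∈ G}
For odd n, Z(D_n) = {e}: no nontrivial rotation commutes with all reflections

Z(D_11) = {e}


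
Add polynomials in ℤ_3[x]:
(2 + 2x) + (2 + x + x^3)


Add coefficients mod 3:
x^0: 2 + 2 = 1 (mod 3)
x^1: 2 + 1 = 0 (mod 3)
x^2: 0 + 0 = 0 (mod 3)
x^3: 0 + 1 = 1 (mod 3)
Result: 1 + x^3

f + g = 1 + x^3


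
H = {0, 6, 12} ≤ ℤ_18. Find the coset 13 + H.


13 + H = {13 + h (mod 18) : h ∈ H}
13+0=13, 13+6=1, 13+12=7
13 + H = {1, 7, 13} = 1 + H

13 + H = {1, 7, 13}


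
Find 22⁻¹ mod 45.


Use the extended Euclidean algorithm to write 1 = 22·s + 45·t; then s mod 45 is the inverse.
Euclidean algorithm:
  22 = 0·45 + 22
  45 = 2·22 + 1
  22 = 22·1 + 0
gcd(22,45) = 1
Back-substitution gives: 22·(-2) + 45·(1) = 1
So 22⁻¹ ≡ -2 ≡ 43 (mod 45)
Check: 22 × 43 = 946 ≡ 1 (mod 45) ✓

22⁻¹ ≡ 43 (mod 45)


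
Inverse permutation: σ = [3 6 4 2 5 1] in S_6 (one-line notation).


To find σ⁻¹, swap domain and range:
σ(1) = 3 → σ⁻¹(3) = 1
σ(2) = 6 → σ⁻¹(6) = 2
σ(3) = 4 → σ⁻¹(4) = 3
σ(4) = 2 → σ⁻¹(2) = 4
σ(5) = 5 → σ⁻¹(5) = 5
σ(6) = 1 → σ⁻¹(1) = 6

σ⁻¹ = [6 4 1 3 5 2]


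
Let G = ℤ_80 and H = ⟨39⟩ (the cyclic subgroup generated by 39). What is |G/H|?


|⟨39⟩| = n / gcd(39, 80) = 80 / 1 = 80
H is normal (ℤ_80 is abelian).
|G/H| = |G| / |H| = 80 / 80 = 1

|G/H| = 1


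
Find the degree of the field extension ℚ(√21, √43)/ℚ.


[ℚ(√21,√43):ℚ] = [ℚ(√21,√43):ℚ(√21)]·[ℚ(√21):ℚ] = 2·2 = 4

[ℚ(√21, √43)/ℚ] = 4


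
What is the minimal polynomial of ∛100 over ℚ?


∛100 satisfies x³ - 100 = 0, irreducible over ℚ (no rational root; 100 is not a perfect cube)

Minimal polynomial: x³ - 100


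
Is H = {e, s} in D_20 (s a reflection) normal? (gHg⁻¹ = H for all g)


H = {e, s} in D_20 (s a reflection)
r·s·r⁻¹ = sr⁻² ≠ s for n ≥ 3, so {e, s} is not closed under conjugation

No, not a normal subgroup


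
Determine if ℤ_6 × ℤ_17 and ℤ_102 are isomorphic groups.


Comparing ℤ_6 × ℤ_17 and ℤ_102:
gcd(6,17) = 1, so ℤ_6 × ℤ_17 ≅ ℤ_102 (CRT)

Yes, ℤ_6 × ℤ_17 ≅ ℤ_102


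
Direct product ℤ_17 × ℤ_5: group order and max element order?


|ℤ_17 × ℤ_5| = 17 × 5 = 85
Max element order = lcm(17,5) = 85
Cyclic? Yes (gcd=1)

|ℤ_17×ℤ_5| = 85, max element order = 85


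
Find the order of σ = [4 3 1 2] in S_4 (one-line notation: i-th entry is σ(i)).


Cycle decomposition: (1 4 2 3)
Cycle lengths: 4
Order = lcm(4) = 4

ord(σ) = 4


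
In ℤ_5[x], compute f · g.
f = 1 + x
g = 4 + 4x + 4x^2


Expand and collect like terms; reduce coefficients mod 5:
x^0: 1·4 = 4 ≡ 4 (mod 5)
x^1: 1·4 + 1·4 = 8 ≡ 3 (mod 5)
x^2: 1·4 + 1·4 = 8 ≡ 3 (mod 5)
x^3: 1·4 = 4 ≡ 4 (mod 5)
Result: 4 + 3x + 3x^2 + 4x^3

f · g = 4 + 3x + 3x^2 + 4x^3


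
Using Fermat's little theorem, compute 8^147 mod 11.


Fermat's little theorem: if p is prime and gcd(a,p)=1, then a^(p-1) ≡ 1 (mod p)
p = 11 is prime, gcd(8,11) = 1
Reduce exponent: 147 mod 10 = 7
So 8^147 ≡ 8^7 (mod 11)
8^7 mod 11 = 2

8^147 ≡ 2 (mod 11)


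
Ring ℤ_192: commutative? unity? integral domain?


ℤ_192 is a commutative ring with unity 1; 192 = 2×96 is composite, so 2·96 ≡ 0 gives zero divisors (not an integral domain)
Commutative: Yes
Integral domain: No
Has unity: Yes

ℤ_192: Commutative=Yes, Unity=Yes


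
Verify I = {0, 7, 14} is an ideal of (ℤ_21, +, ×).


Check ideal conditions for I = {0, 7, 14} in ℤ_21:
(1) I is an additive subgroup? Yes
(2) For r ∈ ℤ_21 and a ∈ I: r·a ∈ I? Yes

Yes, I is an ideal of ℤ_21


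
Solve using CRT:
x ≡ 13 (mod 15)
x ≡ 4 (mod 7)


m₁ = 15, m₂ = 7, gcd = 1, so CRT applies. M = m₁·m₂ = 105
Let M₁ = M/m₁ = 7, M₂ = M/m₂ = 15
Find y₁ ≡ M₁⁻¹ (mod m₁): 7⁻¹ ≡ 13 (mod 15)
Find y₂ ≡ M₂⁻¹ (mod m₂): 15⁻¹ ≡ 1 (mod 7)
x = a₁·M₁·y₁ + a₂·M₂·y₂ = 13·7·13 + 4·15·1 = 1243
Reduce mod 105: x ≡ 88
Check: 88 mod 15 = 13 ✓, 88 mod 7 = 4 ✓

x ≡ 88 (mod 105)


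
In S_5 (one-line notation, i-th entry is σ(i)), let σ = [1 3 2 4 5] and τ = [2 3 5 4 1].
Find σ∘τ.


σ∘τ: apply τ first, then σ
1 →τ 2 →σ 3
2 →τ 3 →σ 2
3 →τ 5 →σ 5
4 →τ 4 →σ 4
5 →τ 1 →σ 1

σ∘τ = [3 2 5 4 1]


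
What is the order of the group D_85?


|D_n| = 2n (n rotations and n reflections)
|D_85| = 2×85 = 170

|D_85| = 170


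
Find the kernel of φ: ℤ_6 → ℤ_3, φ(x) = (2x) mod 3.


Kernel = preimage of identity
ker(φ) = {x ∈ ℤ_6 : 2x ≡ 0 (mod 3)}. Since 3 | 6, φ is well-defined. The kernel is the cyclic subgroup ⟨3⟩ of ℤ_6 (order 2), i.e. {0, 3}

ker(φ) = {0, 3}


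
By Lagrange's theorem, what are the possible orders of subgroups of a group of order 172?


Lagrange's theorem: |H| divides |G|
|G| = 172
Divisors of 172: 1, 2, 4, 43, 86, 172

Possible subgroup orders: {1, 2, 4, 43, 86, 172}


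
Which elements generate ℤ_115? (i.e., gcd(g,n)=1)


g generates ℤ_n iff gcd(g,n) = 1
Prime factors of 115: 5, 23
Generators are g ∈ {1,...,114} not divisible by any of these primes.
Generators: {1, 2, 3, 4, 6, 7, 8, 9, 11, 12, 13, 14, 16, 17, 18, 19, 21, 22, 24, 26, 27, 28, 29, 31, 32, 33, 34, 36, 37, 38, 39, 41, 42, 43, 44, 47, 48, 49, 51, 52, 53, 54, 56, 57, 58, 59, 61, 62, 63, 64, 66, 67, 68, 71, 72, 73, 74, 76, 77, 78, 79, 81, 82, 83, 84, 86, 87, 88, 89, 91, 93, 94, 96, 97, 98, 99, 101, 102, 103, 104, 106, 107, 108, 109, 111, 112, 113, 114}
Number of generators = φ(115) = 88

Generators of ℤ_115 = {1, 2, 3, 4, 6, 7, 8, 9, 11, 12, 13, 14, 16, 17, 18, 19, 21, 22, 24, 26, 27, 28, 29, 31, 32, 33, 34, 36, 37, 38, 39, 41, 42, 43, 44, 47, 48, 49, 51, 52, 53, 54, 56, 57, 58, 59, 61, 62, 63, 64, 66, 67, 68, 71, 72, 73, 74, 76, 77, 78, 79, 81, 82, 83, 84, 86, 87, 88, 89, 91, 93, 94, 96, 97, 98, 99, 101, 102, 103, 104, 106, 107, 108, 109, 111, 112, 113, 114}


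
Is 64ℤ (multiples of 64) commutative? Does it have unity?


64ℤ is a commutative ring under +,× but has no multiplicative identity (1 ∉ 64ℤ); it has no zero divisors, but without unity it is not an integral domain
Commutative: Yes
Integral domain: No
Has unity: No

64ℤ (multiples of 64): Commutative=Yes, Unity=No


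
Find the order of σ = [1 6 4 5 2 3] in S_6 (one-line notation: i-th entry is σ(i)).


Cycle decomposition: (2 6 3 4 5)
Cycle lengths: 5
Order = lcm(5) = 5

ord(σ) = 5


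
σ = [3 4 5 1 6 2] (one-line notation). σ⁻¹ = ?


To find σ⁻¹, swap domain and range:
σ(1) = 3 → σ⁻¹(3) = 1
σ(2) = 4 → σ⁻¹(4) = 2
σ(3) = 5 → σ⁻¹(5) = 3
σ(4) = 1 → σ⁻¹(1) = 4
σ(5) = 6 → σ⁻¹(6) = 5
σ(6) = 2 → σ⁻¹(2) = 6

σ⁻¹ = [4 6 1 2 3 5]


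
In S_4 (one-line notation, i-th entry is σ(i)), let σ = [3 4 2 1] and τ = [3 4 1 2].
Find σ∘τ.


σ∘τ: apply τ first, then σ
1 →τ 3 →σ 2
2 →τ 4 →σ 1
3 →τ 1 →σ 3
4 →τ 2 →σ 4

σ∘τ = [2 1 3 4]


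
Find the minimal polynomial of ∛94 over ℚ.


∛94 satisfies x³ - 94 = 0, irreducible over ℚ (no rational root; 94 is not a perfect cube)

Minimal polynomial: x³ - 94


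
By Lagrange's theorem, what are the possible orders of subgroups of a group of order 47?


Lagrange's theorem: |H| divides |G|
|G| = 47
Divisors of 47: 1, 47

Possible subgroup orders: {1, 47}


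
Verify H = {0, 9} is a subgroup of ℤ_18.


Subgroup test for H = {0, 9} in (ℤ_18, +):
(1) 0 ∈ H? Yes
(2) Closure: for all a,b ∈ H, (a+b) mod 18 ∈ H? Yes
(3) Inverses: for all a ∈ H, -a mod 18 ∈ H? Yes

Yes, H is a subgroup of ℤ_18


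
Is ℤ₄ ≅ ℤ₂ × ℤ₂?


Comparing ℤ₄ and ℤ₂ × ℤ₂:
ℤ₄ has an element of order 4; ℤ₂×ℤ₂ has exponent 2

No, ℤ₄ ≇ ℤ₂ × ℤ₂


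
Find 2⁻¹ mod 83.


Use the extended Euclidean algorithm to write 1 = 2·s + 83·t; then s mod 83 is the inverse.
Euclidean algorithm:
  2 = 0·83 + 2
  83 = 41·2 + 1
  2 = 2·1 + 0
gcd(2,83) = 1
Back-substitution gives: 2·(-41) + 83·(1) = 1
So 2⁻¹ ≡ -41 ≡ 42 (mod 83)
Check: 2 × 42 = 84 ≡ 1 (mod 83) ✓

2⁻¹ ≡ 42 (mod 83)


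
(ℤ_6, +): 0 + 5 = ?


Operation: addition mod 6
0 + 5 = (a + b) mod 6 with a = 0, b = 5

0 + 5 = 5


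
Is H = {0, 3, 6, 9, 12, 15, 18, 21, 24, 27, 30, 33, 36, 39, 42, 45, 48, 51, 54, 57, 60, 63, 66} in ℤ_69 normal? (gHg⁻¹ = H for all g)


H = {0, 3, 6, 9, 12, 15, 18, 21, 24, 27, 30, 33, 36, 39, 42, 45, 48, 51, 54, 57, 60, 63, 66} in ℤ_69
ℤ_69 is abelian; every subgroup of an abelian group is normal

Yes, normal subgroup


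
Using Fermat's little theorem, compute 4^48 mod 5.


Fermat's little theorem: if p is prime and gcd(a,p)=1, then a^(p-1) ≡ 1 (mod p)
p = 5 is prime, gcd(4,5) = 1
Reduce exponent: 48 mod 4 = 0
So 4^48 ≡ 4^0 (mod 5)
4^0 = 1

4^48 ≡ 1 (mod 5)


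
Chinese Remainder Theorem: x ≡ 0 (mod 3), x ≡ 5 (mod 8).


m₁ = 3, m₂ = 8, gcd = 1, so CRT applies. M = m₁·m₂ = 24
Let M₁ = M/m₁ = 8, M₂ = M/m₂ = 3
Find y₁ ≡ M₁⁻¹ (mod m₁): 8⁻¹ ≡ 2 (mod 3)
Find y₂ ≡ M₂⁻¹ (mod m₂): 3⁻¹ ≡ 3 (mod 8)
x = a₁·M₁·y₁ + a₂·M₂·y₂ = 0·8·2 + 5·3·3 = 45
Reduce mod 24: x ≡ 21
Check: 21 mod 3 = 0 ✓, 21 mod 8 = 5 ✓

x ≡ 21 (mod 24)


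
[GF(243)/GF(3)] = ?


GF(243) = GF(3^5), so the extension degree is 5

[GF(243)/GF(3)] = 5


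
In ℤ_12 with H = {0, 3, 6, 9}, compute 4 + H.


4 + H = {4 + h (mod 12) : h ∈ H}
4+0=4, 4+3=7, 4+6=10, 4+9=1
4 + H = {1, 4, 7, 10} = 1 + H

4 + H = {1, 4, 7, 10}


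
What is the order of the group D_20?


|D_n| = 2n (n rotations and n reflections)
|D_20| = 2×20 = 40

|D_20| = 40


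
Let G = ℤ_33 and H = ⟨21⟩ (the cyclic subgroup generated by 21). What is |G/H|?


|⟨21⟩| = n / gcd(21, 33) = 33 / 3 = 11
H is normal (ℤ_33 is abelian).
|G/H| = |G| / |H| = 33 / 11 = 3

|G/H| = 3


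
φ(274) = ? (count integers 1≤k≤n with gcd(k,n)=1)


Factor n: 274 = 2 × 137
φ(n) = n · ∏(1 - 1/p) over distinct primes p | n
φ(274) = 274 · (1 - 1/2) · (1 - 1/137) = 136

φ(274) = 136


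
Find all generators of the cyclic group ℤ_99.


g generates ℤ_n iff gcd(g,n) = 1
Prime factors of 99: 3, 11
Generators are g ∈ {1,...,98} not divisible by any of these primes.
Generators: {1, 2, 4, 5, 7, 8, 10, 13, 14, 16, 17, 19, 20, 23, 25, 26, 28, 29, 31, 32, 34, 35, 37, 38, 40, 41, 43, 46, 47, 49, 50, 52, 53, 56, 58, 59, 61, 62, 64, 65, 67, 68, 70, 71, 73, 74, 76, 79, 80, 82, 83, 85, 86, 89, 91, 92, 94, 95, 97, 98}
Number of generators = φ(99) = 60

Generators of ℤ_99 = {1, 2, 4, 5, 7, 8, 10, 13, 14, 16, 17, 19, 20, 23, 25, 26, 28, 29, 31, 32, 34, 35, 37, 38, 40, 41, 43, 46, 47, 49, 50, 52, 53, 56, 58, 59, 61, 62, 64, 65, 67, 68, 70, 71, 73, 74, 76, 79, 80, 82, 83, 85, 86, 89, 91, 92, 94, 95, 97, 98}


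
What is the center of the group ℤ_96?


Z(G) = {g ∈ G | gx = xg for all x ∈ G}
ℤ_96 is abelian, so Z(G) = G

Z(ℤ_96) = ℤ_96
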